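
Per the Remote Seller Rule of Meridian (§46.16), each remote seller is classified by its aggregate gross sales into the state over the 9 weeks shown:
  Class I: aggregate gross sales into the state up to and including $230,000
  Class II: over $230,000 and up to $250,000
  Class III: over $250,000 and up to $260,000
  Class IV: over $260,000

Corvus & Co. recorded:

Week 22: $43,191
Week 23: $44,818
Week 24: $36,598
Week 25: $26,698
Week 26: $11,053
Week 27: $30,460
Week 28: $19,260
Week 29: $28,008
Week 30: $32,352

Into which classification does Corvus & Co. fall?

Aggregate gross sales into the state: $43,191 + $44,818 + $36,598 + $26,698 + $11,053 + $30,460 + $19,260 + $28,008 + $32,352 = $272,438.
$272,438 > $260,000, so Class IV applies.

Class IV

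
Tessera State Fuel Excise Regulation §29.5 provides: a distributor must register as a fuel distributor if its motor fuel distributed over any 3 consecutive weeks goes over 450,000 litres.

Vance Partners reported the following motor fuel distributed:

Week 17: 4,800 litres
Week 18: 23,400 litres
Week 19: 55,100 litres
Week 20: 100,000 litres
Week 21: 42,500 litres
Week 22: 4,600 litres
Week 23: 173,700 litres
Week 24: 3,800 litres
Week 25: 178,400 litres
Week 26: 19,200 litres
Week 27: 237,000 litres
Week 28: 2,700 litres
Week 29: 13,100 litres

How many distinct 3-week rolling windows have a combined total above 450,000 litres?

0

Week 17–Week 19: 4,800 litres + 23,400 litres + 55,100 litres = 83,300 litres (under)
Week 18–Week 20: 23,400 litres + 55,100 litres + 100,000 litres = 178,500 litres (under)
Week 19–Week 21: 55,100 litres + 100,000 litres + 42,500 litres = 197,600 litres (under)
Week 20–Week 22: 100,000 litres + 42,500 litres + 4,600 litres = 147,100 litres (under)
Week 21–Week 23: 42,500 litres + 4,600 litres + 173,700 litres = 220,800 litres (under)
Week 22–Week 24: 4,600 litres + 173,700 litres + 3,800 litres = 182,100 litres (under)
Week 23–Week 25: 173,700 litres + 3,800 litres + 178,400 litres = 355,900 litres (under)
Week 24–Week 26: 3,800 litres + 178,400 litres + 19,200 litres = 201,400 litres (under)
Week 25–Week 27: 178,400 litres + 19,200 litres + 237,000 litres = 434,600 litres (under)
Week 26–Week 28: 19,200 litres + 237,000 litres + 2,700 litres = 258,900 litres (under)
Week 27–Week 29: 237,000 litres + 2,700 litres + 13,100 litres = 252,800 litres (under)
0 windows exceed the threshold.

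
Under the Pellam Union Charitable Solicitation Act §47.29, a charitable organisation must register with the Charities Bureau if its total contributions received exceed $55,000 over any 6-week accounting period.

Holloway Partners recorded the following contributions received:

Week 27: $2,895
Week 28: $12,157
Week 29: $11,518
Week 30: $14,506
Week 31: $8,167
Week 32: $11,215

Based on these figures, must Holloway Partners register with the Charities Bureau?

Total contributions received: $2,895 + $12,157 + $11,518 + $14,506 + $8,167 + $11,215 = $60,458.
$60,458 > $55,000, so the threshold is exceeded.

Yes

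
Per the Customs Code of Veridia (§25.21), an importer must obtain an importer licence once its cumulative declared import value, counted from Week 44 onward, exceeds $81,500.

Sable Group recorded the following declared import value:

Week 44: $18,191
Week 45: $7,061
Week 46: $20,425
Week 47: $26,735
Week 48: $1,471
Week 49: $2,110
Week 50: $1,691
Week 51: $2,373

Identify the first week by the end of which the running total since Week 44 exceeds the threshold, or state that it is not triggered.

Not triggered

Through Week 44: $18,191
Through Week 45: $25,252
Through Week 46: $45,677
Through Week 47: $72,412
Through Week 48: $73,883
Through Week 49: $75,993
Through Week 50: $77,684
Through Week 51: $80,057
Final cumulative total $80,057 ≤ $81,500; the threshold is never exceeded.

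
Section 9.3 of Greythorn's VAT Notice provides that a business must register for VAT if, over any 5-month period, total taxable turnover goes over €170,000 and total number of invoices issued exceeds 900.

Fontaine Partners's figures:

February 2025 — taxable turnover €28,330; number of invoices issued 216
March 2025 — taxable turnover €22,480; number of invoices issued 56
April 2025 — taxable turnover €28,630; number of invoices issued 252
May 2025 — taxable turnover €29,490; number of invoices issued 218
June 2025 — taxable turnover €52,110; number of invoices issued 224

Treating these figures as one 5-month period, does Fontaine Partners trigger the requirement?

Total taxable turnover: €28,330 + €22,480 + €28,630 + €29,490 + €52,110 = €161,040 (≤ €170,000).
Total number of invoices issued: 216 + 56 + 252 + 218 + 224 = 966 (> 900).
The test is 'and': the rule requires both, and at least one is not exceeded.

No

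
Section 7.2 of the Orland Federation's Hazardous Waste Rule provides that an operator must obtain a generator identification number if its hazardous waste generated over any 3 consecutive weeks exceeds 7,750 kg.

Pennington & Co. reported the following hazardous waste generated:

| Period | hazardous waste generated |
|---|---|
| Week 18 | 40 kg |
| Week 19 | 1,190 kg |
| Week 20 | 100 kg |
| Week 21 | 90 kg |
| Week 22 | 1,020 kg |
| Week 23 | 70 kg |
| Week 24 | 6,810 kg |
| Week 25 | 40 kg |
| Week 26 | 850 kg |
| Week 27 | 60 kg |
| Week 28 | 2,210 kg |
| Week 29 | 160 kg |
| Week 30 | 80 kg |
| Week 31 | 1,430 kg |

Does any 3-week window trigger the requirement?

Week 18–Week 20: 40 kg + 1,190 kg + 100 kg = 1,330 kg (under)
Week 19–Week 21: 1,190 kg + 100 kg + 90 kg = 1,380 kg (under)
Week 20–Week 22: 100 kg + 90 kg + 1,020 kg = 1,210 kg (under)
Week 21–Week 23: 90 kg + 1,020 kg + 70 kg = 1,180 kg (under)
Week 22–Week 24: 1,020 kg + 70 kg + 6,810 kg = 7,900 kg (over)
Week 23–Week 25: 70 kg + 6,810 kg + 40 kg = 6,920 kg (under)
Week 24–Week 26: 6,810 kg + 40 kg + 850 kg = 7,700 kg (under)
Week 25–Week 27: 40 kg + 850 kg + 60 kg = 950 kg (under)
Week 26–Week 28: 850 kg + 60 kg + 2,210 kg = 3,120 kg (under)
Week 27–Week 29: 60 kg + 2,210 kg + 160 kg = 2,430 kg (under)
Week 28–Week 30: 2,210 kg + 160 kg + 80 kg = 2,450 kg (under)
Week 29–Week 31: 160 kg + 80 kg + 1,430 kg = 1,670 kg (under)
At least one window exceeds 7,750 kg.

Yes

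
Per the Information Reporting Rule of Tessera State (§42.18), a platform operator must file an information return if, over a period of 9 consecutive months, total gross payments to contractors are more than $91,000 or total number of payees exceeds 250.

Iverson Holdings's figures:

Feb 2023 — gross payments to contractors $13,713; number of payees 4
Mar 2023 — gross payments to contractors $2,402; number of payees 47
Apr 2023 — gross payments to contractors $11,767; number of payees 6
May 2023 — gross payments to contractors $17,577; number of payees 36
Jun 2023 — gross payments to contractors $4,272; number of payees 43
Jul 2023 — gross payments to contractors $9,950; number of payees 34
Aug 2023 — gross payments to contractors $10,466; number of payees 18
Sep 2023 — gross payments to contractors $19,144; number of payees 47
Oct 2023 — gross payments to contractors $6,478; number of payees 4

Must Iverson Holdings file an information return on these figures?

Total gross payments to contractors: $13,713 + $2,402 + $11,767 + $17,577 + $4,272 + $9,950 + $10,466 + $19,144 + $6,478 = $95,769 (> $91,000).
Total number of payees: 4 + 47 + 6 + 36 + 43 + 34 + 18 + 47 + 4 = 239 (≤ 250).
The test is 'or': at least one threshold is exceeded.

Yes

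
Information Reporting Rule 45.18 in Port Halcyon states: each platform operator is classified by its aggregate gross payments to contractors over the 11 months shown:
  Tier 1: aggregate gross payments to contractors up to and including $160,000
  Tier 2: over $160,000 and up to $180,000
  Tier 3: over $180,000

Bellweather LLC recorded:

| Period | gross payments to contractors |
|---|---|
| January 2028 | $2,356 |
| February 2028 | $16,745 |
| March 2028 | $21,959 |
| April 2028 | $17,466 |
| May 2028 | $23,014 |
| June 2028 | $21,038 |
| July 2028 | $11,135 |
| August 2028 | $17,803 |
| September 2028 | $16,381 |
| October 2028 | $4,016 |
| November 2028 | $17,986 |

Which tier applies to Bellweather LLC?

Tier 2

Aggregate gross payments to contractors: $2,356 + $16,745 + $21,959 + $17,466 + $23,014 + $21,038 + $11,135 + $17,803 + $16,381 + $4,016 + $17,986 = $169,899.
$160,000 < $169,899 ≤ $180,000, so Tier 2 applies.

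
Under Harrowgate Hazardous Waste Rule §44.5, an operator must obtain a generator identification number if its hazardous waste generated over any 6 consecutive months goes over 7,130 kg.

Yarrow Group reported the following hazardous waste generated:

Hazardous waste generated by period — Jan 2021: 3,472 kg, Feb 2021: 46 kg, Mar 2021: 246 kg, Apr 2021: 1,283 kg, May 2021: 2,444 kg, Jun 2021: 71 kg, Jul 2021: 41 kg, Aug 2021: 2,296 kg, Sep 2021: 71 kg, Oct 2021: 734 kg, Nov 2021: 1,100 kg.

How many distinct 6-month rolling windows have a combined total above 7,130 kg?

Jan 2021–Jun 2021: 3,472 kg + 46 kg + 246 kg + 1,283 kg + 2,444 kg + 71 kg = 7,562 kg (over)
Feb 2021–Jul 2021: 46 kg + 246 kg + 1,283 kg + 2,444 kg + 71 kg + 41 kg = 4,131 kg (under)
Mar 2021–Aug 2021: 246 kg + 1,283 kg + 2,444 kg + 71 kg + 41 kg + 2,296 kg = 6,381 kg (under)
Apr 2021–Sep 2021: 1,283 kg + 2,444 kg + 71 kg + 41 kg + 2,296 kg + 71 kg = 6,206 kg (under)
May 2021–Oct 2021: 2,444 kg + 71 kg + 41 kg + 2,296 kg + 71 kg + 734 kg = 5,657 kg (under)
Jun 2021–Nov 2021: 71 kg + 41 kg + 2,296 kg + 71 kg + 734 kg + 1,100 kg = 4,313 kg (under)
1 window exceeds the threshold.

1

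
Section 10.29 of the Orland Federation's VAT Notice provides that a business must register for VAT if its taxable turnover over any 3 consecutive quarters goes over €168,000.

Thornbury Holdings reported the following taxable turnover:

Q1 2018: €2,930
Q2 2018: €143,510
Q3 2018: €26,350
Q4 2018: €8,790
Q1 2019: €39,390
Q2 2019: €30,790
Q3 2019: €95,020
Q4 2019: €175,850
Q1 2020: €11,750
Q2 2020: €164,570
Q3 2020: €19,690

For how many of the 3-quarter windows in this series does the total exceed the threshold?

6

Q1 2018–Q3 2018: €2,930 + €143,510 + €26,350 = €172,790 (over)
Q2 2018–Q4 2018: €143,510 + €26,350 + €8,790 = €178,650 (over)
Q3 2018–Q1 2019: €26,350 + €8,790 + €39,390 = €74,530 (under)
Q4 2018–Q2 2019: €8,790 + €39,390 + €30,790 = €78,970 (under)
Q1 2019–Q3 2019: €39,390 + €30,790 + €95,020 = €165,200 (under)
Q2 2019–Q4 2019: €30,790 + €95,020 + €175,850 = €301,660 (over)
Q3 2019–Q1 2020: €95,020 + €175,850 + €11,750 = €282,620 (over)
Q4 2019–Q2 2020: €175,850 + €11,750 + €164,570 = €352,170 (over)
Q1 2020–Q3 2020: €11,750 + €164,570 + €19,690 = €196,010 (over)
6 windows exceed the threshold.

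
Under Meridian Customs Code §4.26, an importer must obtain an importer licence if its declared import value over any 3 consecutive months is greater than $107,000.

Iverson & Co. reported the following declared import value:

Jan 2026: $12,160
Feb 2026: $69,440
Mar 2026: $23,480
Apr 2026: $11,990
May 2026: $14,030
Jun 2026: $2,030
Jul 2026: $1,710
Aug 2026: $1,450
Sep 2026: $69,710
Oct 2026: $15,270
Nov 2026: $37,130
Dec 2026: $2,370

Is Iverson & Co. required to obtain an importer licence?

Jan 2026–Mar 2026: $12,160 + $69,440 + $23,480 = $105,080 (under)
Feb 2026–Apr 2026: $69,440 + $23,480 + $11,990 = $104,910 (under)
Mar 2026–May 2026: $23,480 + $11,990 + $14,030 = $49,500 (under)
Apr 2026–Jun 2026: $11,990 + $14,030 + $2,030 = $28,050 (under)
May 2026–Jul 2026: $14,030 + $2,030 + $1,710 = $17,770 (under)
Jun 2026–Aug 2026: $2,030 + $1,710 + $1,450 = $5,190 (under)
Jul 2026–Sep 2026: $1,710 + $1,450 + $69,710 = $72,870 (under)
Aug 2026–Oct 2026: $1,450 + $69,710 + $15,270 = $86,430 (under)
Sep 2026–Nov 2026: $69,710 + $15,270 + $37,130 = $122,110 (over)
Oct 2026–Dec 2026: $15,270 + $37,130 + $2,370 = $54,770 (under)
At least one window exceeds $107,000.

Yes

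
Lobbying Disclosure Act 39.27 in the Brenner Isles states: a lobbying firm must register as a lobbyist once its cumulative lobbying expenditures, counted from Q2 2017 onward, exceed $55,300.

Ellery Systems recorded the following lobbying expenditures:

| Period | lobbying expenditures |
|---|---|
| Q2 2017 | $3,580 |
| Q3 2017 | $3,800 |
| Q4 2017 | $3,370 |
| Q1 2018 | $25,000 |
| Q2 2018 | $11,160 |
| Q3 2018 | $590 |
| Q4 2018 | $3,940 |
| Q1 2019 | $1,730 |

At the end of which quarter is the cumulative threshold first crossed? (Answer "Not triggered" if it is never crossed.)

Not triggered

Through Q2 2017: $3,580
Through Q3 2017: $7,380
Through Q4 2017: $10,750
Through Q1 2018: $35,750
Through Q2 2018: $46,910
Through Q3 2018: $47,500
Through Q4 2018: $51,440
Through Q1 2019: $53,170
Final cumulative total $53,170 ≤ $55,300; the threshold is never exceeded.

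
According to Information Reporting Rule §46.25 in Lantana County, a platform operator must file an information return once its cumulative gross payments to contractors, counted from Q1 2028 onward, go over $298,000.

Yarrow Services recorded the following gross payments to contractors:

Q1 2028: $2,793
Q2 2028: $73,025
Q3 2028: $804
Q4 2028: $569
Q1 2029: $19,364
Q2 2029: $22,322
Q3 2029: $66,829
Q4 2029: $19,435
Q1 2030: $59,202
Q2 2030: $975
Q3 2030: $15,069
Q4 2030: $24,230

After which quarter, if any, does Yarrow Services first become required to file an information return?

Q4 2030

Through Q1 2028: $2,793
Through Q2 2028: $75,818
Through Q3 2028: $76,622
Through Q4 2028: $77,191
Through Q1 2029: $96,555
Through Q2 2029: $118,877
Through Q3 2029: $185,706
Through Q4 2029: $205,141
Through Q1 2030: $264,343
Through Q2 2030: $265,318
Through Q3 2030: $280,387
Through Q4 2030: $304,617 ← exceeds threshold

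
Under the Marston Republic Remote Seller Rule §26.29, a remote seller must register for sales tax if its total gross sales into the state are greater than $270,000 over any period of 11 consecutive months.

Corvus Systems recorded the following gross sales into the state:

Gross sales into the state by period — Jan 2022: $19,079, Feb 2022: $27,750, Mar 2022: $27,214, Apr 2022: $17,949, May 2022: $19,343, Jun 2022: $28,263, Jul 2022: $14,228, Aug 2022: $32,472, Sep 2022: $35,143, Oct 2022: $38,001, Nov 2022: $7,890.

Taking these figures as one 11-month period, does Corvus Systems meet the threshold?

No

Total gross sales into the state: $19,079 + $27,750 + $27,214 + $17,949 + $19,343 + $28,263 + $14,228 + $32,472 + $35,143 + $38,001 + $7,890 = $267,332.
$267,332 ≤ $270,000, so the threshold is not exceeded.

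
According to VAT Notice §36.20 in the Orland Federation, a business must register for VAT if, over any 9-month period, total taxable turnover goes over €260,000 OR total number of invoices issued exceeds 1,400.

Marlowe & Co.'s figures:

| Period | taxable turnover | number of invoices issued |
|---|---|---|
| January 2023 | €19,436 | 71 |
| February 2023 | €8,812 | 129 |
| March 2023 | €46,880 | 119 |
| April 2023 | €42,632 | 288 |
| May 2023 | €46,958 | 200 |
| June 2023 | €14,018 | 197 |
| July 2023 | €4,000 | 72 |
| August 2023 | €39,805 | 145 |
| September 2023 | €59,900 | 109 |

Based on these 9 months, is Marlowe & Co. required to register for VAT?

Total taxable turnover: €19,436 + €8,812 + €46,880 + €42,632 + €46,958 + €14,018 + €4,000 + €39,805 + €59,900 = €282,441 (> €260,000).
Total number of invoices issued: 71 + 129 + 119 + 288 + 200 + 197 + 72 + 145 + 109 = 1,330 (≤ 1,400).
The test is 'or': at least one threshold is exceeded.

Yes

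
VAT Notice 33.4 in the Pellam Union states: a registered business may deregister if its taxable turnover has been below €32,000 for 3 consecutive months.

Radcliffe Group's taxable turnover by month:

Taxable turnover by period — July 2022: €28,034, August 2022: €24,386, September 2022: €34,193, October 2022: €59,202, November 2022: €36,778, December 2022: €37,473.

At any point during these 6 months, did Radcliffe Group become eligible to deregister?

Months below €32,000: July 2022, August 2022.
Longest run of consecutive months below the threshold: 2.
2 < 3, so Radcliffe Group never became eligible.

No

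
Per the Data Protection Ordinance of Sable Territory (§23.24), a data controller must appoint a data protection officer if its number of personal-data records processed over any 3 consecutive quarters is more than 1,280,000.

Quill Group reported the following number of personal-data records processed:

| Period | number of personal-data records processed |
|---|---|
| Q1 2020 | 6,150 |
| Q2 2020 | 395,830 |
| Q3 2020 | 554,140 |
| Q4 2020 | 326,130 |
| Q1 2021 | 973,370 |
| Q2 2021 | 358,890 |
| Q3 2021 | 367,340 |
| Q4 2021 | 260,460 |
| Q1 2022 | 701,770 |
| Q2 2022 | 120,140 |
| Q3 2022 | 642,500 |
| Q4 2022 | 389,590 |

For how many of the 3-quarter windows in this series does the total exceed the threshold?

Q1 2020–Q3 2020: 6,150 + 395,830 + 554,140 = 956,120 (under)
Q2 2020–Q4 2020: 395,830 + 554,140 + 326,130 = 1,276,100 (under)
Q3 2020–Q1 2021: 554,140 + 326,130 + 973,370 = 1,853,640 (over)
Q4 2020–Q2 2021: 326,130 + 973,370 + 358,890 = 1,658,390 (over)
Q1 2021–Q3 2021: 973,370 + 358,890 + 367,340 = 1,699,600 (over)
Q2 2021–Q4 2021: 358,890 + 367,340 + 260,460 = 986,690 (under)
Q3 2021–Q1 2022: 367,340 + 260,460 + 701,770 = 1,329,570 (over)
Q4 2021–Q2 2022: 260,460 + 701,770 + 120,140 = 1,082,370 (under)
Q1 2022–Q3 2022: 701,770 + 120,140 + 642,500 = 1,464,410 (over)
Q2 2022–Q4 2022: 120,140 + 642,500 + 389,590 = 1,152,230 (under)
5 windows exceed the threshold.

5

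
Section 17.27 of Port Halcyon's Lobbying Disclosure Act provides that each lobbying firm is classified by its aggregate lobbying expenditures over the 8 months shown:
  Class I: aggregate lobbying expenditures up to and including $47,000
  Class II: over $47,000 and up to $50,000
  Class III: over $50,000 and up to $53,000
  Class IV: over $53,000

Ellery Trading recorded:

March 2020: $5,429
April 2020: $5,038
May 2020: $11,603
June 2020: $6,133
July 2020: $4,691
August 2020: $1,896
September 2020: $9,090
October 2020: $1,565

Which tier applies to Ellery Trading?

Aggregate lobbying expenditures: $5,429 + $5,038 + $11,603 + $6,133 + $4,691 + $1,896 + $9,090 + $1,565 = $45,445.
$45,445 ≤ $47,000, so Class I applies.

Class I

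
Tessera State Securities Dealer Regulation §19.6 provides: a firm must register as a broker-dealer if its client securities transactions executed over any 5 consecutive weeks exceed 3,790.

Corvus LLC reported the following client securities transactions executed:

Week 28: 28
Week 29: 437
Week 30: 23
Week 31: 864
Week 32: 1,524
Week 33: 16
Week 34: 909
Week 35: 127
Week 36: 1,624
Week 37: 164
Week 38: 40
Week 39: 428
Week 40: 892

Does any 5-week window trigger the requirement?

Week 28–Week 32: 28 + 437 + 23 + 864 + 1,524 = 2,876 (under)
Week 29–Week 33: 437 + 23 + 864 + 1,524 + 16 = 2,864 (under)
Week 30–Week 34: 23 + 864 + 1,524 + 16 + 909 = 3,336 (under)
Week 31–Week 35: 864 + 1,524 + 16 + 909 + 127 = 3,440 (under)
Week 32–Week 36: 1,524 + 16 + 909 + 127 + 1,624 = 4,200 (over)
Week 33–Week 37: 16 + 909 + 127 + 1,624 + 164 = 2,840 (under)
Week 34–Week 38: 909 + 127 + 1,624 + 164 + 40 = 2,864 (under)
Week 35–Week 39: 127 + 1,624 + 164 + 40 + 428 = 2,383 (under)
Week 36–Week 40: 1,624 + 164 + 40 + 428 + 892 = 3,148 (under)
At least one window exceeds 3,790.

Yes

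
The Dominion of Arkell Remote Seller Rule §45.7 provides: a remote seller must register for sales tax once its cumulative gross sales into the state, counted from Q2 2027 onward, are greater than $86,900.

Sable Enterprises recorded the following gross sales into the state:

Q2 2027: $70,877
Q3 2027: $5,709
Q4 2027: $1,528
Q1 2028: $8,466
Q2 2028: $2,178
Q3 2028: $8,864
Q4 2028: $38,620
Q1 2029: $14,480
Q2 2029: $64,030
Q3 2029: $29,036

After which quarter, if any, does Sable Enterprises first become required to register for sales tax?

Q2 2028

Through Q2 2027: $70,877
Through Q3 2027: $76,586
Through Q4 2027: $78,114
Through Q1 2028: $86,580
Through Q2 2028: $88,758 ← exceeds threshold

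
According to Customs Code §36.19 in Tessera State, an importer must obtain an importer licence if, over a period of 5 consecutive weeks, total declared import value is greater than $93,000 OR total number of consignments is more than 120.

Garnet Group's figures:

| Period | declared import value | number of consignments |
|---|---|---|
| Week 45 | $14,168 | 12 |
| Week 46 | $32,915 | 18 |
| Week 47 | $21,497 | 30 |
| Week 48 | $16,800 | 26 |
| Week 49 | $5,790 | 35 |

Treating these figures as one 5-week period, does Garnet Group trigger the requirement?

Yes

Total declared import value: $14,168 + $32,915 + $21,497 + $16,800 + $5,790 = $91,170 (≤ $93,000).
Total number of consignments: 12 + 18 + 30 + 26 + 35 = 121 (> 120).
The test is 'or': at least one threshold is exceeded.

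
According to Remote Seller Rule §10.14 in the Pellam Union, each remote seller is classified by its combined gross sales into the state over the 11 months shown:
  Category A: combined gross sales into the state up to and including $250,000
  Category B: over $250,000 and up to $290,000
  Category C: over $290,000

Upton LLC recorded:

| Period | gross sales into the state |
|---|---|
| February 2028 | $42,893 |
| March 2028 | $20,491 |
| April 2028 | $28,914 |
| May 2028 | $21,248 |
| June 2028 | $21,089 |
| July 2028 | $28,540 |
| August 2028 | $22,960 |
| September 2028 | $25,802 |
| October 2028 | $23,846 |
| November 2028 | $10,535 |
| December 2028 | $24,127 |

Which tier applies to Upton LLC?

Combined gross sales into the state: $42,893 + $20,491 + $28,914 + $21,248 + $21,089 + $28,540 + $22,960 + $25,802 + $23,846 + $10,535 + $24,127 = $270,445.
$250,000 < $270,445 ≤ $290,000, so Category B applies.

Category B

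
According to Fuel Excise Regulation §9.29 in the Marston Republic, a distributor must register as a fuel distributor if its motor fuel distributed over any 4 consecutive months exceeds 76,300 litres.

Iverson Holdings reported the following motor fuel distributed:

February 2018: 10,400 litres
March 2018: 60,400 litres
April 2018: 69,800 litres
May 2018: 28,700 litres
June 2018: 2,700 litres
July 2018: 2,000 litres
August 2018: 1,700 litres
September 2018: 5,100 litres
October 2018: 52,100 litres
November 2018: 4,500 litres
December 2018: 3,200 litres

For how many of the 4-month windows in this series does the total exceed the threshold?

3

February 2018–May 2018: 10,400 litres + 60,400 litres + 69,800 litres + 28,700 litres = 169,300 litres (over)
March 2018–June 2018: 60,400 litres + 69,800 litres + 28,700 litres + 2,700 litres = 161,600 litres (over)
April 2018–July 2018: 69,800 litres + 28,700 litres + 2,700 litres + 2,000 litres = 103,200 litres (over)
May 2018–August 2018: 28,700 litres + 2,700 litres + 2,000 litres + 1,700 litres = 35,100 litres (under)
June 2018–September 2018: 2,700 litres + 2,000 litres + 1,700 litres + 5,100 litres = 11,500 litres (under)
July 2018–October 2018: 2,000 litres + 1,700 litres + 5,100 litres + 52,100 litres = 60,900 litres (under)
August 2018–November 2018: 1,700 litres + 5,100 litres + 52,100 litres + 4,500 litres = 63,400 litres (under)
September 2018–December 2018: 5,100 litres + 52,100 litres + 4,500 litres + 3,200 litres = 64,900 litres (under)
3 windows exceed the threshold.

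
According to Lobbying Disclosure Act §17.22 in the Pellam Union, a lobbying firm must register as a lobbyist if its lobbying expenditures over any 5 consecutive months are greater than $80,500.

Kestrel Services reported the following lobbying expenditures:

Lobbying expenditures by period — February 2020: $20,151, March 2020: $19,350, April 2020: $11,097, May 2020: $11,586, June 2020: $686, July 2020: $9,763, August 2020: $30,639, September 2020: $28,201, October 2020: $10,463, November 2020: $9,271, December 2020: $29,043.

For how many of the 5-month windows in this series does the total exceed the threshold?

February 2020–June 2020: $20,151 + $19,350 + $11,097 + $11,586 + $686 = $62,870 (under)
March 2020–July 2020: $19,350 + $11,097 + $11,586 + $686 + $9,763 = $52,482 (under)
April 2020–August 2020: $11,097 + $11,586 + $686 + $9,763 + $30,639 = $63,771 (under)
May 2020–September 2020: $11,586 + $686 + $9,763 + $30,639 + $28,201 = $80,875 (over)
June 2020–October 2020: $686 + $9,763 + $30,639 + $28,201 + $10,463 = $79,752 (under)
July 2020–November 2020: $9,763 + $30,639 + $28,201 + $10,463 + $9,271 = $88,337 (over)
August 2020–December 2020: $30,639 + $28,201 + $10,463 + $9,271 + $29,043 = $107,617 (over)
3 windows exceed the threshold.

3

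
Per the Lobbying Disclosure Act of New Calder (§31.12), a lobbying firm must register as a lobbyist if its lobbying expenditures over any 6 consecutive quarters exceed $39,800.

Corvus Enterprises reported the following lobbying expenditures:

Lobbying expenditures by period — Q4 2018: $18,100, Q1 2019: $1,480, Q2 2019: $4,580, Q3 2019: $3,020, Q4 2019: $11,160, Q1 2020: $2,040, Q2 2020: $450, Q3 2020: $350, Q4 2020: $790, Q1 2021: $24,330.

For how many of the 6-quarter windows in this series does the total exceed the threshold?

1

Q4 2018–Q1 2020: $18,100 + $1,480 + $4,580 + $3,020 + $11,160 + $2,040 = $40,380 (over)
Q1 2019–Q2 2020: $1,480 + $4,580 + $3,020 + $11,160 + $2,040 + $450 = $22,730 (under)
Q2 2019–Q3 2020: $4,580 + $3,020 + $11,160 + $2,040 + $450 + $350 = $21,600 (under)
Q3 2019–Q4 2020: $3,020 + $11,160 + $2,040 + $450 + $350 + $790 = $17,810 (under)
Q4 2019–Q1 2021: $11,160 + $2,040 + $450 + $350 + $790 + $24,330 = $39,120 (under)
1 window exceeds the threshold.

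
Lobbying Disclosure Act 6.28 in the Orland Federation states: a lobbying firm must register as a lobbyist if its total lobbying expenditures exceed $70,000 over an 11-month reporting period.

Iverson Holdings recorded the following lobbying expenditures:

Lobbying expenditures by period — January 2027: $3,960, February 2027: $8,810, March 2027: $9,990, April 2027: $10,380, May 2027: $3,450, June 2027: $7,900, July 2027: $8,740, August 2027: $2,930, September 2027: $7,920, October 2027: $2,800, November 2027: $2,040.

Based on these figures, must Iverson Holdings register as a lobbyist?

No

Total lobbying expenditures: $3,960 + $8,810 + $9,990 + $10,380 + $3,450 + $7,900 + $8,740 + $2,930 + $7,920 + $2,800 + $2,040 = $68,920.
$68,920 ≤ $70,000, so the threshold is not exceeded.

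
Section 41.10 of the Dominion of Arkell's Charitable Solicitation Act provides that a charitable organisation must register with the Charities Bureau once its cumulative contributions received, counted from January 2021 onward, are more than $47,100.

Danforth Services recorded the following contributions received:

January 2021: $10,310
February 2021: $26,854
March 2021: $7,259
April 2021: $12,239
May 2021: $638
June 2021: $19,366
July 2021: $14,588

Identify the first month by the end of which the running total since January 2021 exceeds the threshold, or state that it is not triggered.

April 2021

Through January 2021: $10,310
Through February 2021: $37,164
Through March 2021: $44,423
Through April 2021: $56,662 ← exceeds threshold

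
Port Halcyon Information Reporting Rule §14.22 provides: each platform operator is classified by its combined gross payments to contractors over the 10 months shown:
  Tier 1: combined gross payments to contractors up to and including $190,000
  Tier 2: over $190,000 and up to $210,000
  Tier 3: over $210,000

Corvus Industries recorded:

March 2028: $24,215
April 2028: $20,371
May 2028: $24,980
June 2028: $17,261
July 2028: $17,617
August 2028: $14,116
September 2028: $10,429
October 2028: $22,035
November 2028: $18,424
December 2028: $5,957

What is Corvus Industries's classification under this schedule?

Combined gross payments to contractors: $24,215 + $20,371 + $24,980 + $17,261 + $17,617 + $14,116 + $10,429 + $22,035 + $18,424 + $5,957 = $175,405.
$175,405 ≤ $190,000, so Tier 1 applies.

Tier 1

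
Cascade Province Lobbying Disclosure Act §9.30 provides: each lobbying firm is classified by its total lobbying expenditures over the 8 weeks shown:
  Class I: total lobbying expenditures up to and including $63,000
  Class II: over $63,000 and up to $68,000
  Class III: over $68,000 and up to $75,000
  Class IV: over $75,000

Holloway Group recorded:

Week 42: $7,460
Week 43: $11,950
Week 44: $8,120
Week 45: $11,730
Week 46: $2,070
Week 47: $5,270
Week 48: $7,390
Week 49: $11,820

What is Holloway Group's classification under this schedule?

Total lobbying expenditures: $7,460 + $11,950 + $8,120 + $11,730 + $2,070 + $5,270 + $7,390 + $11,820 = $65,810.
$63,000 < $65,810 ≤ $68,000, so Class II applies.

Class II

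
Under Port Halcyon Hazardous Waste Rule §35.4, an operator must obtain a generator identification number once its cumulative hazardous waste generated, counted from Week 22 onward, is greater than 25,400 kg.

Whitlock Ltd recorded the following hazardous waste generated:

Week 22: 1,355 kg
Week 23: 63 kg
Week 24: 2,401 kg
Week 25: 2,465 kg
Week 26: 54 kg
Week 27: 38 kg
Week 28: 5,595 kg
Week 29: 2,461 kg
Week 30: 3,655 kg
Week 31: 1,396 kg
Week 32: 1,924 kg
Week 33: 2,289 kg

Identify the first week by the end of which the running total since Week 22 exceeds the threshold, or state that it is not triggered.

Not triggered

Through Week 22: 1,355 kg
Through Week 23: 1,418 kg
Through Week 24: 3,819 kg
Through Week 25: 6,284 kg
Through Week 26: 6,338 kg
Through Week 27: 6,376 kg
Through Week 28: 11,971 kg
Through Week 29: 14,432 kg
Through Week 30: 18,087 kg
Through Week 31: 19,483 kg
Through Week 32: 21,407 kg
Through Week 33: 23,696 kg
Final cumulative total 23,696 kg ≤ 25,400 kg; the threshold is never exceeded.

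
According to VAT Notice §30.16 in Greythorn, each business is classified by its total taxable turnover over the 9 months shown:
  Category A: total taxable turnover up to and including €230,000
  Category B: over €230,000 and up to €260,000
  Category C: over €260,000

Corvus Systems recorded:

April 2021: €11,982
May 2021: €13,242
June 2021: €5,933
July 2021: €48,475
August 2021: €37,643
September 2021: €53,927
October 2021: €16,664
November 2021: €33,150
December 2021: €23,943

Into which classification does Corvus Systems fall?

Total taxable turnover: €11,982 + €13,242 + €5,933 + €48,475 + €37,643 + €53,927 + €16,664 + €33,150 + €23,943 = €244,959.
€230,000 < €244,959 ≤ €260,000, so Category B applies.

Category B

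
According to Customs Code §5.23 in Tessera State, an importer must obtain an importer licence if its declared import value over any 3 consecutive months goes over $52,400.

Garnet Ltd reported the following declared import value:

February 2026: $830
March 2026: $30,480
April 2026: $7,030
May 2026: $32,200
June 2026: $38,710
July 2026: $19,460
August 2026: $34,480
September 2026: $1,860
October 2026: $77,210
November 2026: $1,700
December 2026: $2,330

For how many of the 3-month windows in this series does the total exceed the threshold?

February 2026–April 2026: $830 + $30,480 + $7,030 = $38,340 (under)
March 2026–May 2026: $30,480 + $7,030 + $32,200 = $69,710 (over)
April 2026–June 2026: $7,030 + $32,200 + $38,710 = $77,940 (over)
May 2026–July 2026: $32,200 + $38,710 + $19,460 = $90,370 (over)
June 2026–August 2026: $38,710 + $19,460 + $34,480 = $92,650 (over)
July 2026–September 2026: $19,460 + $34,480 + $1,860 = $55,800 (over)
August 2026–October 2026: $34,480 + $1,860 + $77,210 = $113,550 (over)
September 2026–November 2026: $1,860 + $77,210 + $1,700 = $80,770 (over)
October 2026–December 2026: $77,210 + $1,700 + $2,330 = $81,240 (over)
8 windows exceed the threshold.

8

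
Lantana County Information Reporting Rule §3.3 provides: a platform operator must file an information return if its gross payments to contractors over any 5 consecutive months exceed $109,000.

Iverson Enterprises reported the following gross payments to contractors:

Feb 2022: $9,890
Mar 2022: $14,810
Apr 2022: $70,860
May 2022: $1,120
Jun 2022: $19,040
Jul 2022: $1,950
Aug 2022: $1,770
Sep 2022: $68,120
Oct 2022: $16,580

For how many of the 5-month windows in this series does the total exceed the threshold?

1

Feb 2022–Jun 2022: $9,890 + $14,810 + $70,860 + $1,120 + $19,040 = $115,720 (over)
Mar 2022–Jul 2022: $14,810 + $70,860 + $1,120 + $19,040 + $1,950 = $107,780 (under)
Apr 2022–Aug 2022: $70,860 + $1,120 + $19,040 + $1,950 + $1,770 = $94,740 (under)
May 2022–Sep 2022: $1,120 + $19,040 + $1,950 + $1,770 + $68,120 = $92,000 (under)
Jun 2022–Oct 2022: $19,040 + $1,950 + $1,770 + $68,120 + $16,580 = $107,460 (under)
1 window exceeds the threshold.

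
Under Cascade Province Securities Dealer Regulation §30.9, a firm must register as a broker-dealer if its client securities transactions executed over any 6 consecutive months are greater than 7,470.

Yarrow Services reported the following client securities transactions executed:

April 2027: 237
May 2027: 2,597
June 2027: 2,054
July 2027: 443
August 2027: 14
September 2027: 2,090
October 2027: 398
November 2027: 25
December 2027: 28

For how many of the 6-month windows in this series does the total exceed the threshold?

April 2027–September 2027: 237 + 2,597 + 2,054 + 443 + 14 + 2,090 = 7,435 (under)
May 2027–October 2027: 2,597 + 2,054 + 443 + 14 + 2,090 + 398 = 7,596 (over)
June 2027–November 2027: 2,054 + 443 + 14 + 2,090 + 398 + 25 = 5,024 (under)
July 2027–December 2027: 443 + 14 + 2,090 + 398 + 25 + 28 = 2,998 (under)
1 window exceeds the threshold.

1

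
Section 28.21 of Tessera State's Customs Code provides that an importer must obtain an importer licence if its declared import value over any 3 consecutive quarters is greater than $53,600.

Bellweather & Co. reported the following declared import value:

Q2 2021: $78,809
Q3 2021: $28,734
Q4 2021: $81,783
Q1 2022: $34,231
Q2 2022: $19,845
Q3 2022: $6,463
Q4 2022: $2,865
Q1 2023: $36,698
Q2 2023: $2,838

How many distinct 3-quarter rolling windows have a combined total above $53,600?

4

Q2 2021–Q4 2021: $78,809 + $28,734 + $81,783 = $189,326 (over)
Q3 2021–Q1 2022: $28,734 + $81,783 + $34,231 = $144,748 (over)
Q4 2021–Q2 2022: $81,783 + $34,231 + $19,845 = $135,859 (over)
Q1 2022–Q3 2022: $34,231 + $19,845 + $6,463 = $60,539 (over)
Q2 2022–Q4 2022: $19,845 + $6,463 + $2,865 = $29,173 (under)
Q3 2022–Q1 2023: $6,463 + $2,865 + $36,698 = $46,026 (under)
Q4 2022–Q2 2023: $2,865 + $36,698 + $2,838 = $42,401 (under)
4 windows exceed the threshold.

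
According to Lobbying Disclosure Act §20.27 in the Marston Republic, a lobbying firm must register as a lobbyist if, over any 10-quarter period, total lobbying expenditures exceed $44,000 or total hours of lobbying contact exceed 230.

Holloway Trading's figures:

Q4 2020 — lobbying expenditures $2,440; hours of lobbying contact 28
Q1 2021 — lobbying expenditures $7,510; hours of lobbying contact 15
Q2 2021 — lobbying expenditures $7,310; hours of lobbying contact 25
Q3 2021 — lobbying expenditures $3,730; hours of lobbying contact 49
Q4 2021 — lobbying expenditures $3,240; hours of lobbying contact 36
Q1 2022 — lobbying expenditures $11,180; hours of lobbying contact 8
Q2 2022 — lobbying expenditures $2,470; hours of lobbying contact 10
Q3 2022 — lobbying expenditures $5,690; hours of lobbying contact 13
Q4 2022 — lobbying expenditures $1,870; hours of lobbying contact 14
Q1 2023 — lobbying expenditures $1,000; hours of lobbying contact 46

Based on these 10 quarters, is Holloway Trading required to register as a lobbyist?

Yes

Total lobbying expenditures: $2,440 + $7,510 + $7,310 + $3,730 + $3,240 + $11,180 + $2,470 + $5,690 + $1,870 + $1,000 = $46,440 (> $44,000).
Total hours of lobbying contact: 28 + 15 + 25 + 49 + 36 + 8 + 10 + 13 + 14 + 46 = 244 (> 230).
The test is 'or': at least one threshold is exceeded.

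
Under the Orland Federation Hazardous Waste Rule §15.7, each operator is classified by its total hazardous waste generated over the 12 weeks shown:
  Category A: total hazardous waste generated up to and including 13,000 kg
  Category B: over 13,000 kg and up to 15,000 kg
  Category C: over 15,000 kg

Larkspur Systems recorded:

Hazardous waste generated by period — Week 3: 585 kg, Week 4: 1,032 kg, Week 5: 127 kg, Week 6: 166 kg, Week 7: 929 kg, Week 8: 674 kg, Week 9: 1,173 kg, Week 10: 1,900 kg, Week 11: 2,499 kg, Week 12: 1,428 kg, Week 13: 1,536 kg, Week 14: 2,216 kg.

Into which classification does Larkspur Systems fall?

Category B

Total hazardous waste generated: 585 kg + 1,032 kg + 127 kg + 166 kg + 929 kg + 674 kg + 1,173 kg + 1,900 kg + 2,499 kg + 1,428 kg + 1,536 kg + 2,216 kg = 14,265 kg.
13,000 kg < 14,265 kg ≤ 15,000 kg, so Category B applies.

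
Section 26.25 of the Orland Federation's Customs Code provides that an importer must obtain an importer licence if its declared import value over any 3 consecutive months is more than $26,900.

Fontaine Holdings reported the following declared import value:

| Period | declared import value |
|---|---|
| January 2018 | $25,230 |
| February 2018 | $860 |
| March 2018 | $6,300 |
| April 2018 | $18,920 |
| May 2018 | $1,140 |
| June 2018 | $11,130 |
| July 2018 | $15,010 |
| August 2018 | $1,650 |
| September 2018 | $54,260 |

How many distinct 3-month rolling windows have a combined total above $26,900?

5

January 2018–March 2018: $25,230 + $860 + $6,300 = $32,390 (over)
February 2018–April 2018: $860 + $6,300 + $18,920 = $26,080 (under)
March 2018–May 2018: $6,300 + $18,920 + $1,140 = $26,360 (under)
April 2018–June 2018: $18,920 + $1,140 + $11,130 = $31,190 (over)
May 2018–July 2018: $1,140 + $11,130 + $15,010 = $27,280 (over)
June 2018–August 2018: $11,130 + $15,010 + $1,650 = $27,790 (over)
July 2018–September 2018: $15,010 + $1,650 + $54,260 = $70,920 (over)
5 windows exceed the threshold.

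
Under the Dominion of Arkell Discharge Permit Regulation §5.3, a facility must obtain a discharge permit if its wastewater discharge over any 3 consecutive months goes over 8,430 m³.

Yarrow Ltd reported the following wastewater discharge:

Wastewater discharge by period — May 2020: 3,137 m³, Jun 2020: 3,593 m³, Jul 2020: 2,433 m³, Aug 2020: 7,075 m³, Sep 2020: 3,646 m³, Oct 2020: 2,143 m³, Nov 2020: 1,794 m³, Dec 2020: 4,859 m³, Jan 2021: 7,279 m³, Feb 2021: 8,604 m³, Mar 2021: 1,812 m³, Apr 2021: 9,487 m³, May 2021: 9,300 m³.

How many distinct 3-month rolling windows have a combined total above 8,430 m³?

May 2020–Jul 2020: 3,137 m³ + 3,593 m³ + 2,433 m³ = 9,163 m³ (over)
Jun 2020–Aug 2020: 3,593 m³ + 2,433 m³ + 7,075 m³ = 13,101 m³ (over)
Jul 2020–Sep 2020: 2,433 m³ + 7,075 m³ + 3,646 m³ = 13,154 m³ (over)
Aug 2020–Oct 2020: 7,075 m³ + 3,646 m³ + 2,143 m³ = 12,864 m³ (over)
Sep 2020–Nov 2020: 3,646 m³ + 2,143 m³ + 1,794 m³ = 7,583 m³ (under)
Oct 2020–Dec 2020: 2,143 m³ + 1,794 m³ + 4,859 m³ = 8,796 m³ (over)
Nov 2020–Jan 2021: 1,794 m³ + 4,859 m³ + 7,279 m³ = 13,932 m³ (over)
Dec 2020–Feb 2021: 4,859 m³ + 7,279 m³ + 8,604 m³ = 20,742 m³ (over)
Jan 2021–Mar 2021: 7,279 m³ + 8,604 m³ + 1,812 m³ = 17,695 m³ (over)
Feb 2021–Apr 2021: 8,604 m³ + 1,812 m³ + 9,487 m³ = 19,903 m³ (over)
Mar 2021–May 2021: 1,812 m³ + 9,487 m³ + 9,300 m³ = 20,599 m³ (over)
10 windows exceed the threshold.

10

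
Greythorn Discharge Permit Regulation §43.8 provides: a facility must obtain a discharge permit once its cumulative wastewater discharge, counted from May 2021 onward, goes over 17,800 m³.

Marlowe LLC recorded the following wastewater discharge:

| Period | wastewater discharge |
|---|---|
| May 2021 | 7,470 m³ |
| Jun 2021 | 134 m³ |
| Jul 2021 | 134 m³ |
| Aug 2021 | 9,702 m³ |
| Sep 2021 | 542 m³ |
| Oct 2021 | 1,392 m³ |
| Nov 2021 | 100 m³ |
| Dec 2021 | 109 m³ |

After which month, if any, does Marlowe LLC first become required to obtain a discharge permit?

Sep 2021

Through May 2021: 7,470 m³
Through Jun 2021: 7,604 m³
Through Jul 2021: 7,738 m³
Through Aug 2021: 17,440 m³
Through Sep 2021: 17,982 m³ ← exceeds threshold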